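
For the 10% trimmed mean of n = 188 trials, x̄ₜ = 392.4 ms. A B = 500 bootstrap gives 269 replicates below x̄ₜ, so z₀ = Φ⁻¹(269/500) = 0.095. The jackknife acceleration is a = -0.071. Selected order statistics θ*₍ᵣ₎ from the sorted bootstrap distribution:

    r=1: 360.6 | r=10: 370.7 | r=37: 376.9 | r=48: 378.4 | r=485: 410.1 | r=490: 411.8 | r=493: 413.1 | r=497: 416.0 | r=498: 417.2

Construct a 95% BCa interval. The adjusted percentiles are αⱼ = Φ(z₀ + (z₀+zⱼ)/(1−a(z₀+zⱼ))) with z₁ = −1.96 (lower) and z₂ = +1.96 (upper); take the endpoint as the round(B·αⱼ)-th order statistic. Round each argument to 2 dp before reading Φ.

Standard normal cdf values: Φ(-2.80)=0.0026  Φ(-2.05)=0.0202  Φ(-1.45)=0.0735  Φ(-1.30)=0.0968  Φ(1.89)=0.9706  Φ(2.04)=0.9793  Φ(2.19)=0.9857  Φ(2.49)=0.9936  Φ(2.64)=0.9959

Lower: z₀ + z₁ = 0.095 + (-1.960) = -1.865; 1 − a(z₀+z₁) = 1 − (-0.071)(-1.865) = 0.8676; argument = 0.095 + (-1.865)/0.8676 = -2.0546 → -2.05.
α₁ = Φ(-2.05) = 0.0202; rank = round(500 × 0.0202) = 10; θ*₍10₎ = 370.7.
Upper: z₀ + z₂ = 2.055; 1 − a(z₀+z₂) = 1.1459; argument = 1.8883 → 1.89; α₂ = 0.9706; rank = 485; θ*₍485₎ = 410.1.

(370.7, 410.1)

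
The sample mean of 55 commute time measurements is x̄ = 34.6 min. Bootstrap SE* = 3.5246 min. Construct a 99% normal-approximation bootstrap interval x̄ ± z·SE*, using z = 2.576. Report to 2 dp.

(25.52, 43.68)

Margin = 2.576 × 3.5246 = 9.079
Interval: 34.6 ± 9.079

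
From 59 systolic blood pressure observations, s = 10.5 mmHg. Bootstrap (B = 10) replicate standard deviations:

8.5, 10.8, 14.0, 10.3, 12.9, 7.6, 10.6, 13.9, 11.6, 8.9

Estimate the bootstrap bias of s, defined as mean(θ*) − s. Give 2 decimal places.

mean(θ*) = (8.5 + 10.8 + 14.0 + 10.3 + 12.9 + 7.6 + 10.6 + 13.9 + 11.6 + 8.9) / 10 = 10.910
bias = 10.910 − 10.5

bias = +0.41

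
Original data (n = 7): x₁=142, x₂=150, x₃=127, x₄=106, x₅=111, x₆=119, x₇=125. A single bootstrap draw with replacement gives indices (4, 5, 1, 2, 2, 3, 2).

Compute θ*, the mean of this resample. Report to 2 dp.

Resample values: 106, 111, 142, 150, 150, 127, 150.
Mean = (106 + 111 + 142 + 150 + 150 + 127 + 150) / 7 = 936.0 / 7 = 133.71

θ* = 133.71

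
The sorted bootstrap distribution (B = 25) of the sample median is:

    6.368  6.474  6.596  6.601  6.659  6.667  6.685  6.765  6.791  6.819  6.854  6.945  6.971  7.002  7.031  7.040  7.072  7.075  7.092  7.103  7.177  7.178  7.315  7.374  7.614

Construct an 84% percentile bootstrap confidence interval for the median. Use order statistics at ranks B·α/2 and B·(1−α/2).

(6.474, 7.315)

α = 0.16; lower rank = 25 × 0.080 = 2; upper rank = 25 × 0.920 = 23.
The 2nd smallest replicate is 6.474; the 23rd is 7.315.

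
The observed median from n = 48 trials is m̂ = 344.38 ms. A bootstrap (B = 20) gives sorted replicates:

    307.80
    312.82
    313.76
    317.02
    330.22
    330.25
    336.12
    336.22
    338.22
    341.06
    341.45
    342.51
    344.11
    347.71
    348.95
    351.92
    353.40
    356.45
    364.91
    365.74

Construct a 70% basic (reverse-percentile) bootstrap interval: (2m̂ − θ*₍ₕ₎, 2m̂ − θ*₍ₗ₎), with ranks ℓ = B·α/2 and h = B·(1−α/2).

(335.36, 375.00)

Percentile endpoints at ranks 3 and 17: θ*₍3₎ = 313.76, θ*₍17₎ = 353.40.
Basic interval reflects these around m̂:
  lower = 2 × 344.38 − 353.40 = 335.36
  upper = 2 × 344.38 − 313.76 = 375.00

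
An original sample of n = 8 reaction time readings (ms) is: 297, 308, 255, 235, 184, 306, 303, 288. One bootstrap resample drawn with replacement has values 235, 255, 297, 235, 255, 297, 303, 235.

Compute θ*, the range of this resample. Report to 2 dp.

θ* = 68.00

Range = 303 − 235 = 68.00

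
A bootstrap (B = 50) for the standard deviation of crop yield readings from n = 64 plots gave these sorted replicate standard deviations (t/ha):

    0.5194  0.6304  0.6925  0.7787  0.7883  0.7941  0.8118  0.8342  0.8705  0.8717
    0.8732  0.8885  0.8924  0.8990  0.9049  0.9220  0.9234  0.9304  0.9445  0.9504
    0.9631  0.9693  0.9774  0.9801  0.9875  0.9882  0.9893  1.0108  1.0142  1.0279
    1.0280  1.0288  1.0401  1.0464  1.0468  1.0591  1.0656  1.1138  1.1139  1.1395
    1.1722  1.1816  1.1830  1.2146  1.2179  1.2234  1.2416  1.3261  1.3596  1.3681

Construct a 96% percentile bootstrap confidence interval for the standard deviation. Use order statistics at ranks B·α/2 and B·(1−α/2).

(0.5194, 1.3596)

α = 0.04; lower rank = 50 × 0.020 = 1; upper rank = 50 × 0.980 = 49.
The 1st smallest replicate is 0.5194; the 49th is 1.3596.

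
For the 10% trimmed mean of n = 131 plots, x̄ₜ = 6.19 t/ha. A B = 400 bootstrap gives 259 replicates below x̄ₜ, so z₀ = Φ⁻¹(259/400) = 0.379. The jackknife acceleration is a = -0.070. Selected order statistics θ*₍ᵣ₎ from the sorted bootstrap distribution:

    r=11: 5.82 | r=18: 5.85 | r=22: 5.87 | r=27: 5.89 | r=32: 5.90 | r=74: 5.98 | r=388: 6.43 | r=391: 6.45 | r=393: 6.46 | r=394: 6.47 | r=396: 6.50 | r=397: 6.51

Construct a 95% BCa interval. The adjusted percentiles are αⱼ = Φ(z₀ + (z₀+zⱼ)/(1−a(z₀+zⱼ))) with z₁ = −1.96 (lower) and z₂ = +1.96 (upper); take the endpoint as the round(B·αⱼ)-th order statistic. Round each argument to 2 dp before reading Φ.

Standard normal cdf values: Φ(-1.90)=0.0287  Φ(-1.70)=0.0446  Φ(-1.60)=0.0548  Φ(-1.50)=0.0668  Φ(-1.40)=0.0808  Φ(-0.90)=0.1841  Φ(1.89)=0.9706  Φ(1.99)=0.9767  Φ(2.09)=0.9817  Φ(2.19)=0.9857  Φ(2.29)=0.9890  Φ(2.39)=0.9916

(5.90, 6.51)

Lower: z₀ + z₁ = 0.379 + (-1.960) = -1.581; 1 − a(z₀+z₁) = 1 − (-0.070)(-1.581) = 0.8893; argument = 0.379 + (-1.581)/0.8893 = -1.3987 → -1.40.
α₁ = Φ(-1.40) = 0.0808; rank = round(400 × 0.0808) = 32; θ*₍32₎ = 5.90.
Upper: z₀ + z₂ = 2.339; 1 − a(z₀+z₂) = 1.1637; argument = 2.3889 → 2.39; α₂ = 0.9916; rank = 397; θ*₍397₎ = 6.51.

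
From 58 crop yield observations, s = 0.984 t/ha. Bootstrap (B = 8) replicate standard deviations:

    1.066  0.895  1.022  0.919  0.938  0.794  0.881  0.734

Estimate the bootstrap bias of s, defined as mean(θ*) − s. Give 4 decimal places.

mean(θ*) = (1.066 + 0.895 + 1.022 + 0.919 + 0.938 + 0.794 + 0.881 + 0.734) / 8 = 0.90613
bias = 0.90613 − 0.984

bias = −0.0779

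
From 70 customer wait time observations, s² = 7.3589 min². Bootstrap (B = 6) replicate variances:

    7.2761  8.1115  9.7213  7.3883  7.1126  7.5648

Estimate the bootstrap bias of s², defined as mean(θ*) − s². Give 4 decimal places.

mean(θ*) = (7.2761 + 8.1115 + 9.7213 + 7.3883 + 7.1126 + 7.5648) / 6 = 7.86243
bias = 7.86243 − 7.3589

bias = +0.5035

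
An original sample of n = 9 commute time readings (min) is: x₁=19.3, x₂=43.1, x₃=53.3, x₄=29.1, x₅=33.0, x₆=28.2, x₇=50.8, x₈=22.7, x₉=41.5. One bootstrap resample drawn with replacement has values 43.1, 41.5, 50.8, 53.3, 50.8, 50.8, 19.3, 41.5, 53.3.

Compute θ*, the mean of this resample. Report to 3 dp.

Mean = (43.1 + 41.5 + 50.8 + 53.3 + 50.8 + 50.8 + 19.3 + 41.5 + 53.3) / 9 = 404.40 / 9 = 44.933

θ* = 44.933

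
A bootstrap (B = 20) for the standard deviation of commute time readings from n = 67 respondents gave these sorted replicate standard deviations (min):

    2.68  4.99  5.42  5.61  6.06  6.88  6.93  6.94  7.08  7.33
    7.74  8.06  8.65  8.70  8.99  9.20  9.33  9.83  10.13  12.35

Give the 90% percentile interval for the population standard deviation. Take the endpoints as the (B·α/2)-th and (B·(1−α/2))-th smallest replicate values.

α = 0.10; lower rank = 20 × 0.050 = 1; upper rank = 20 × 0.950 = 19.
The 1st smallest replicate is 2.68; the 19th is 10.13.

(2.68, 10.13)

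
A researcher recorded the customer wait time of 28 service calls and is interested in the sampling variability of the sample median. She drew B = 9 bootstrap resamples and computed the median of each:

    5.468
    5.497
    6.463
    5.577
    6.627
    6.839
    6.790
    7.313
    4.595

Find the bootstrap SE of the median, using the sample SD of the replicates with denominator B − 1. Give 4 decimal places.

SE* = 0.8801

Bootstrap SE is the standard deviation of the 9 replicate medians.
Mean of replicates: (5.468 + 5.497 + 6.463 + 5.577 + 6.627 + 6.839 + 6.790 + 7.313 + 4.595) / 9 = 55.16900 / 9 = 6.12989
Sum of squared deviations: (−0.66189)² + (−0.63289)² + (+0.33311)² + (−0.55289)² + (+0.49711)² + (+0.70911)² + (+0.66011)² + (+1.18311)² + (−1.53489)² = 6.19663
Variance = 6.19663 / 8 = 0.77458
SE* = √0.77458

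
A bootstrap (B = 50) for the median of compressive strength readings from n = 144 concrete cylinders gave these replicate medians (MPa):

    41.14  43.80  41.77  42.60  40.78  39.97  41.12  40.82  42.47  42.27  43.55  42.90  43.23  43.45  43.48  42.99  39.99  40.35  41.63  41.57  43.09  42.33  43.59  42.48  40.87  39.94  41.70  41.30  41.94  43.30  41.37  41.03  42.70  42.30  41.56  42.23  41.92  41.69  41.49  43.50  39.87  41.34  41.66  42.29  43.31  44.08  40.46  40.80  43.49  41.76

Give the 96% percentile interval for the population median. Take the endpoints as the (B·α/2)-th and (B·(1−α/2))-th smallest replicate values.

Sorted replicates: 39.87, 39.94, 39.97, 39.99, 40.35, 40.46, 40.78, 40.80, 40.82, 40.87, 41.03, 41.12, 41.14, 41.30, 41.34, 41.37, 41.49, 41.56, 41.57, 41.63, 41.66, 41.69, 41.70, 41.76, 41.77, 41.92, 41.94, 42.23, 42.27, 42.29, 42.30, 42.33, 42.47, 42.48, 42.60, 42.70, 42.90, 42.99, 43.09, 43.23, 43.30, 43.31, 43.45, 43.48, 43.49, 43.50, 43.55, 43.59, 43.80, 44.08
α = 0.04; lower rank = 50 × 0.020 = 1; upper rank = 50 × 0.980 = 49.
The 1st smallest replicate is 39.87; the 49th is 43.80.

(39.87, 43.80)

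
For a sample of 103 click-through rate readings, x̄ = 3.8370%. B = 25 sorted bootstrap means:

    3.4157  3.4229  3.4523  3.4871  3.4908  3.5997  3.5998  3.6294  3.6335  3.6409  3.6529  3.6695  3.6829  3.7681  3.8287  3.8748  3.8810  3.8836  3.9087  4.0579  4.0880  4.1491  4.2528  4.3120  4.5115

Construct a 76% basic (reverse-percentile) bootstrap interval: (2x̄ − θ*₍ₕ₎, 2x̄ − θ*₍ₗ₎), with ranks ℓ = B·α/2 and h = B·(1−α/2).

Percentile endpoints at ranks 3 and 22: θ*₍3₎ = 3.4523, θ*₍22₎ = 4.1491.
Basic interval reflects these around x̄:
  lower = 2 × 3.8370 − 4.1491 = 3.5249
  upper = 2 × 3.8370 − 3.4523 = 4.2217

(3.5249, 4.2217)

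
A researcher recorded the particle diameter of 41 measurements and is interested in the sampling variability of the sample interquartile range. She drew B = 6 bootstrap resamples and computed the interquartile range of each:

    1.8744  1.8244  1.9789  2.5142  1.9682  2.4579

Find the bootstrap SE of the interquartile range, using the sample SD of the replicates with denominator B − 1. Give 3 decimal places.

SE* = 0.303

Bootstrap SE is the standard deviation of the 6 replicate interquartile ranges.
Mean of replicates: (1.8744 + 1.8244 + 1.9789 + 2.5142 + 1.9682 + 2.4579) / 6 = 12.61800 / 6 = 2.10300
Sum of squared deviations: (−0.22860)² + (−0.27860)² + (−0.12410)² + (+0.41120)² + (−0.13480)² + (+0.35490)² = 0.45849
Variance = 0.45849 / 5 = 0.09170
SE* = √0.09170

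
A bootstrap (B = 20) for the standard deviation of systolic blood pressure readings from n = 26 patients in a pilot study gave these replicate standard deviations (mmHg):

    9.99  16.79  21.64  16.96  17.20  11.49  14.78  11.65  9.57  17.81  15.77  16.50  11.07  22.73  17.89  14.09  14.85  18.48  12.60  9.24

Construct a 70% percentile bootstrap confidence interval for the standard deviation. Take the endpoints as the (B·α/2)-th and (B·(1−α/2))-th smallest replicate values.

(9.99, 17.89)

Sorted replicates: 9.24, 9.57, 9.99, 11.07, 11.49, 11.65, 12.60, 14.09, 14.78, 14.85, 15.77, 16.50, 16.79, 16.96, 17.20, 17.81, 17.89, 18.48, 21.64, 22.73
α = 0.30; lower rank = 20 × 0.150 = 3; upper rank = 20 × 0.850 = 17.
The 3rd smallest replicate is 9.99; the 17th is 17.89.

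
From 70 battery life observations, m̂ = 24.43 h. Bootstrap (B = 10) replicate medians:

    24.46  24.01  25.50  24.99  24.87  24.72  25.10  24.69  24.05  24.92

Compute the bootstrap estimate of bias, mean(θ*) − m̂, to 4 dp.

bias = +0.3010

mean(θ*) = (24.46 + 24.01 + 25.50 + 24.99 + 24.87 + 24.72 + 25.10 + 24.69 + 24.05 + 24.92) / 10 = 24.73100
bias = 24.73100 − 24.43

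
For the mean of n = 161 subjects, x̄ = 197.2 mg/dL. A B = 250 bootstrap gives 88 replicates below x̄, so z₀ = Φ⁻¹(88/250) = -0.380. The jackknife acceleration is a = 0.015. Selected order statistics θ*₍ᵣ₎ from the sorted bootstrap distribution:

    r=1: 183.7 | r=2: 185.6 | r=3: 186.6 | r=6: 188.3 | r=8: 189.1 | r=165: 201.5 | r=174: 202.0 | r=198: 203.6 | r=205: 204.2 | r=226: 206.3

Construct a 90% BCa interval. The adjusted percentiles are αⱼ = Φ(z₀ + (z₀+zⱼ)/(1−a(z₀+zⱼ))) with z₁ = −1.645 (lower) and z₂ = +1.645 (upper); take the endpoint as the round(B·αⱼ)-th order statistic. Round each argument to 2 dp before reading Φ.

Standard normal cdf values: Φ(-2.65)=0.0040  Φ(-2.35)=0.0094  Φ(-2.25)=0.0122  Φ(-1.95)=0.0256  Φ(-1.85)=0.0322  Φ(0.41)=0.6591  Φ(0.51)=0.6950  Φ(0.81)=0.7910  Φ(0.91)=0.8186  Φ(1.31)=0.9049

(185.6, 204.2)

Lower: z₀ + z₁ = -0.380 + (-1.645) = -2.025; 1 − a(z₀+z₁) = 1 − (0.015)(-2.025) = 1.0304; argument = -0.380 + (-2.025)/1.0304 = -2.3453 → -2.35.
α₁ = Φ(-2.35) = 0.0094; rank = round(250 × 0.0094) = 2; θ*₍2₎ = 185.6.
Upper: z₀ + z₂ = 1.265; 1 − a(z₀+z₂) = 0.9810; argument = 0.9095 → 0.91; α₂ = 0.8186; rank = 205; θ*₍205₎ = 204.2.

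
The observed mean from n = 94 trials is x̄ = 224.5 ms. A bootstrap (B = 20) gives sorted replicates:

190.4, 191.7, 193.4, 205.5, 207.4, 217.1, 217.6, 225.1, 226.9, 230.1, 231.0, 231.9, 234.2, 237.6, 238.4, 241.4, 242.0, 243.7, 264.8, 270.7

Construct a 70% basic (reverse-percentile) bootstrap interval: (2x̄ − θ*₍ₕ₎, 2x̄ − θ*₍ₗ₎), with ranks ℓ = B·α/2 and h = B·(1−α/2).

(207.0, 255.6)

Percentile endpoints at ranks 3 and 17: θ*₍3₎ = 193.4, θ*₍17₎ = 242.0.
Basic interval reflects these around x̄:
  lower = 2 × 224.5 − 242.0 = 207.0
  upper = 2 × 224.5 − 193.4 = 255.6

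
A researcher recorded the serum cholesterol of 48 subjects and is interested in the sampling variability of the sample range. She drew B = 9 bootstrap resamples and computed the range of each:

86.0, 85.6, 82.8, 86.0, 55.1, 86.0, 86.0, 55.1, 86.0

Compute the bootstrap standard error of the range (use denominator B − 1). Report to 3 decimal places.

Bootstrap SE is the standard deviation of the 9 replicate ranges.
Mean of replicates: (86.0 + 85.6 + 82.8 + 86.0 + 55.1 + 86.0 + 86.0 + 55.1 + 86.0) / 9 = 708.6000 / 9 = 78.7333
Sum of squared deviations: (+7.2667)² + (+6.8667)² + (+4.0667)² + (+7.2667)² + (−23.6333)² + (+7.2667)² + (+7.2667)² + (−23.6333)² + (+7.2667)² = 1444.7800
Variance = 1444.7800 / 8 = 180.5975
SE* = √180.5975

SE* = 13.439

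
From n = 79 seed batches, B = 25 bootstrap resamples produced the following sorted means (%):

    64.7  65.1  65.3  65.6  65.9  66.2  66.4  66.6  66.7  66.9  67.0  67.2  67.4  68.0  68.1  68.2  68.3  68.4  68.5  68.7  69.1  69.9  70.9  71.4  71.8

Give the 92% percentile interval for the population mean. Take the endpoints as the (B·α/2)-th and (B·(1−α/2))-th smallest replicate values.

α = 0.08; lower rank = 25 × 0.040 = 1; upper rank = 25 × 0.960 = 24.
The 1st smallest replicate is 64.7; the 24th is 71.4.

(64.7, 71.4)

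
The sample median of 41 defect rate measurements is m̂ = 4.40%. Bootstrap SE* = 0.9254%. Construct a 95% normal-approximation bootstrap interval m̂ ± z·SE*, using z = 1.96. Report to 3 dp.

Margin = 1.96 × 0.9254 = 1.8138
Interval: 4.40 ± 1.8138

(2.586, 6.214)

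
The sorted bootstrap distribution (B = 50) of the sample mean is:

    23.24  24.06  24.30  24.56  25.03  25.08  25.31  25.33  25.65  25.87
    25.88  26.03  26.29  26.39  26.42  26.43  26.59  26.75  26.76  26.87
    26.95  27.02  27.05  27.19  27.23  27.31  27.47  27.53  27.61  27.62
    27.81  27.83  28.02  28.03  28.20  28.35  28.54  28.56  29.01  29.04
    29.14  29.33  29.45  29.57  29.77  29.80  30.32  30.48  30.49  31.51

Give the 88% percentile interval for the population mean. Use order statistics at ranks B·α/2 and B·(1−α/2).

(24.30, 30.32)

α = 0.12; lower rank = 50 × 0.060 = 3; upper rank = 50 × 0.940 = 47.
The 3rd smallest replicate is 24.30; the 47th is 30.32.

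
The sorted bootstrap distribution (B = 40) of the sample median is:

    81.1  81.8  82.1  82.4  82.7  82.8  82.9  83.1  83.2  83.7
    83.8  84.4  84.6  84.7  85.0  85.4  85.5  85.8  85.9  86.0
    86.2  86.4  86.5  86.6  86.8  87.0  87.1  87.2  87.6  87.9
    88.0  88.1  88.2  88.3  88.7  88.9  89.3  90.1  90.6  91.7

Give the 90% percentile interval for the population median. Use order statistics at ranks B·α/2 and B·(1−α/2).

(81.8, 90.1)

α = 0.10; lower rank = 40 × 0.050 = 2; upper rank = 40 × 0.950 = 38.
The 2nd smallest replicate is 81.8; the 38th is 90.1.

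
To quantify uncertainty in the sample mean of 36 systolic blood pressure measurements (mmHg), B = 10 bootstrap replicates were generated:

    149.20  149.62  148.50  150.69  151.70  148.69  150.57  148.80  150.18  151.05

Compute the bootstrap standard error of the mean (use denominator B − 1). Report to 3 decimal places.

Bootstrap SE is the standard deviation of the 10 replicate means.
Mean of replicates: (149.20 + 149.62 + 148.50 + 150.69 + 151.70 + 148.69 + 150.57 + 148.80 + 150.18 + 151.05) / 10 = 1499.0000 / 10 = 149.9000
Sum of squared deviations: (−0.7000)² + (−0.2800)² + (−1.4000)² + (+0.7900)² + (+1.8000)² + (−1.2100)² + (+0.6700)² + (−1.1000)² + (+0.2800)² + (+1.1500)² = 10.9164
Variance = 10.9164 / 9 = 1.2129
SE* = √1.2129

SE* = 1.101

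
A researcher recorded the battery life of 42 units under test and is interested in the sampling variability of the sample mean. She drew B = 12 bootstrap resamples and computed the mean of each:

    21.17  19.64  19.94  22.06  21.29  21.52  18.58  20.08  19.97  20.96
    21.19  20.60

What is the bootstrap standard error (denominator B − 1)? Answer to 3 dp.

Bootstrap SE is the standard deviation of the 12 replicate means.
Mean of replicates: (21.17 + 19.64 + 19.94 + 22.06 + 21.29 + 21.52 + 18.58 + 20.08 + 19.97 + 20.96 + 21.19 + 20.60) / 12 = 247.0000 / 12 = 20.5833
Sum of squared deviations: (+0.5867)² + (−0.9433)² + (−0.6433)² + (+1.4767)² + (+0.7067)² + (+0.9367)² + (−2.0033)² + (−0.5033)² + (−0.6133)² + (+0.3767)² + (+0.6067)² + (+0.0167)² = 10.3583
Variance = 10.3583 / 11 = 0.9417
SE* = √0.9417

SE* = 0.970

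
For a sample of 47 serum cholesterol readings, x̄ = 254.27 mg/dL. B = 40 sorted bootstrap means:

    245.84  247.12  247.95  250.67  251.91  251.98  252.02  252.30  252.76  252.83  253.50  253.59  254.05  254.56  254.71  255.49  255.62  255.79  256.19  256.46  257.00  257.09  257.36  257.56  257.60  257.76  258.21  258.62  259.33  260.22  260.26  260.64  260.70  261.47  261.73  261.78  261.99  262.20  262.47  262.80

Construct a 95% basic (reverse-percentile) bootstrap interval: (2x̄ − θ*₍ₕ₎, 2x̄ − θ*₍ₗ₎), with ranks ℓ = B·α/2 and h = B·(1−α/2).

Percentile endpoints at ranks 1 and 39: θ*₍1₎ = 245.84, θ*₍39₎ = 262.47.
Basic interval reflects these around x̄:
  lower = 2 × 254.27 − 262.47 = 246.07
  upper = 2 × 254.27 − 245.84 = 262.70

(246.07, 262.70)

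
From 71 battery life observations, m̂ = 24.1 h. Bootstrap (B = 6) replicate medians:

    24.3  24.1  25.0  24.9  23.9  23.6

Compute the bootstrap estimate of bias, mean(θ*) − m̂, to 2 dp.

bias = +0.20

mean(θ*) = (24.3 + 24.1 + 25.0 + 24.9 + 23.9 + 23.6) / 6 = 24.300
bias = 24.300 − 24.1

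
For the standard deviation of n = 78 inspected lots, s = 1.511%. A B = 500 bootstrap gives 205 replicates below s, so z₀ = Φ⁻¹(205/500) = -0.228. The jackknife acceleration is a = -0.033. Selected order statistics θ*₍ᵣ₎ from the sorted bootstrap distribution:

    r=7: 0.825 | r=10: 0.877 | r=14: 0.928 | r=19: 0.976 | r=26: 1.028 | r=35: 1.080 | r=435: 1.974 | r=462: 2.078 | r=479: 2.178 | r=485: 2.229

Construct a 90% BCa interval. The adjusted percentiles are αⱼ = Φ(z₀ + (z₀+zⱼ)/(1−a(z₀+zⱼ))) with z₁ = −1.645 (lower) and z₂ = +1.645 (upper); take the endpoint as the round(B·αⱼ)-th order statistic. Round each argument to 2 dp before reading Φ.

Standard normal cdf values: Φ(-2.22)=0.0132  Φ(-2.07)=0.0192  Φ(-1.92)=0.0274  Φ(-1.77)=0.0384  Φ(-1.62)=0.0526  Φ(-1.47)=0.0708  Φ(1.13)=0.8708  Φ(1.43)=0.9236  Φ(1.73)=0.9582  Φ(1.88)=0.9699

(0.825, 1.974)

Lower: z₀ + z₁ = -0.228 + (-1.645) = -1.873; 1 − a(z₀+z₁) = 1 − (-0.033)(-1.873) = 0.9382; argument = -0.228 + (-1.873)/0.9382 = -2.2244 → -2.22.
α₁ = Φ(-2.22) = 0.0132; rank = round(500 × 0.0132) = 7; θ*₍7₎ = 0.825.
Upper: z₀ + z₂ = 1.417; 1 − a(z₀+z₂) = 1.0468; argument = 1.1257 → 1.13; α₂ = 0.8708; rank = 435; θ*₍435₎ = 1.974.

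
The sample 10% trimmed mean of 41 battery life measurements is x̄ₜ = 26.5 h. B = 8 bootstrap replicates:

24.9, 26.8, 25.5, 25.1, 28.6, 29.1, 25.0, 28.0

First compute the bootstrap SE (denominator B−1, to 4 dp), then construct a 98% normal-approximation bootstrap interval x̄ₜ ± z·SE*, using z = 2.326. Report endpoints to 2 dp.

Mean of replicates = 26.6250; sum of squared deviations = 21.1550; SE* = √(21.1550/7) = 1.7384
Margin = 2.326 × 1.7384 = 4.044
Interval: 26.5 ± 4.044

(22.46, 30.54)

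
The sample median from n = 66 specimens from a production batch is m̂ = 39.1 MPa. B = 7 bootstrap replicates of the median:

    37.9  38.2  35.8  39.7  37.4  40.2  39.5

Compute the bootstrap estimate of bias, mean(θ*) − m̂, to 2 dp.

bias = −0.71

mean(θ*) = (37.9 + 38.2 + 35.8 + 39.7 + 37.4 + 40.2 + 39.5) / 7 = 38.386
bias = 38.386 − 39.1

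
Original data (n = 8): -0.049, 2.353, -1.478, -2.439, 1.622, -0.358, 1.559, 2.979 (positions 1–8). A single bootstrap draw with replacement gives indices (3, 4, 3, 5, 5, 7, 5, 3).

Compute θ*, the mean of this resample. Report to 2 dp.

θ* = -0.06

Resample values: -1.478, -2.439, -1.478, 1.622, 1.622, 1.559, 1.622, -1.478.
Mean = ((-1.478) + (-2.439) + (-1.478) + 1.622 + 1.622 + 1.559 + 1.622 + (-1.478)) / 8 = -0.4480 / 8 = -0.06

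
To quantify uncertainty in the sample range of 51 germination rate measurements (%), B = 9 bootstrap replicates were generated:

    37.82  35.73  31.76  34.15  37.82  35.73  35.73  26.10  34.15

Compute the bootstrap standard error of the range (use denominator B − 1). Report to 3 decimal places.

Bootstrap SE is the standard deviation of the 9 replicate ranges.
Mean of replicates: (37.82 + 35.73 + 31.76 + 34.15 + 37.82 + 35.73 + 35.73 + 26.10 + 34.15) / 9 = 308.9900 / 9 = 34.3322
Sum of squared deviations: (+3.4878)² + (+1.3978)² + (−2.5722)² + (−0.1822)² + (+3.4878)² + (+1.3978)² + (+1.3978)² + (−8.2322)² + (−0.1822)² = 104.6428
Variance = 104.6428 / 8 = 13.0803
SE* = √13.0803

SE* = 3.617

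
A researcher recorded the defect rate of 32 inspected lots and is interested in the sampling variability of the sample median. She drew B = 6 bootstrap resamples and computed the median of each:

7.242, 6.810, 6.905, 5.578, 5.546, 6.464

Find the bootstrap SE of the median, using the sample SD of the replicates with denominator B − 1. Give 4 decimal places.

Bootstrap SE is the standard deviation of the 6 replicate medians.
Mean of replicates: (7.242 + 6.810 + 6.905 + 5.578 + 5.546 + 6.464) / 6 = 38.54500 / 6 = 6.42417
Sum of squared deviations: (+0.81783)² + (+0.38583)² + (+0.48083)² + (−0.84617)² + (−0.87817)² + (+0.03983)² = 2.53768
Variance = 2.53768 / 5 = 0.50754
SE* = √0.50754

SE* = 0.7124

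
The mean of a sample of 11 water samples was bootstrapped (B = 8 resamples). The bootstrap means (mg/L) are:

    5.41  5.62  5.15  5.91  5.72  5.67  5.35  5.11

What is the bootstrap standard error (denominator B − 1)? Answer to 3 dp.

SE* = 0.284

Bootstrap SE is the standard deviation of the 8 replicate means.
Mean of replicates: (5.41 + 5.62 + 5.15 + 5.91 + 5.72 + 5.67 + 5.35 + 5.11) / 8 = 43.9400 / 8 = 5.4925
Sum of squared deviations: (−0.0825)² + (+0.1275)² + (−0.3425)² + (+0.4175)² + (+0.2275)² + (+0.1775)² + (−0.1425)² + (−0.3825)² = 0.5645
Variance = 0.5645 / 7 = 0.0806
SE* = √0.0806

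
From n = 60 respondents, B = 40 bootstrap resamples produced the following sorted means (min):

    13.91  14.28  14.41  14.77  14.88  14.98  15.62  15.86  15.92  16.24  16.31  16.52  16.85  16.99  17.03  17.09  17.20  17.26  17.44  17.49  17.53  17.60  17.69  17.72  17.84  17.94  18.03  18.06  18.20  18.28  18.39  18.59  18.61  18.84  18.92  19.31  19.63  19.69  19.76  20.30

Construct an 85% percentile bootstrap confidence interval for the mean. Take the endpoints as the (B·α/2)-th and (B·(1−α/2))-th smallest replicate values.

α = 0.15; lower rank = 40 × 0.075 = 3; upper rank = 40 × 0.925 = 37.
The 3rd smallest replicate is 14.41; the 37th is 19.63.

(14.41, 19.63)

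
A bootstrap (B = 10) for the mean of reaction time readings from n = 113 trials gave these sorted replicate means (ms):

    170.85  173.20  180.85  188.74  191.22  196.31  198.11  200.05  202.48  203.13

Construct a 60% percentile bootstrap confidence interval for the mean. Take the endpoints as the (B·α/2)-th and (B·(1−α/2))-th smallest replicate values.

α = 0.40; lower rank = 10 × 0.200 = 2; upper rank = 10 × 0.800 = 8.
The 2nd smallest replicate is 173.20; the 8th is 200.05.

(173.20, 200.05)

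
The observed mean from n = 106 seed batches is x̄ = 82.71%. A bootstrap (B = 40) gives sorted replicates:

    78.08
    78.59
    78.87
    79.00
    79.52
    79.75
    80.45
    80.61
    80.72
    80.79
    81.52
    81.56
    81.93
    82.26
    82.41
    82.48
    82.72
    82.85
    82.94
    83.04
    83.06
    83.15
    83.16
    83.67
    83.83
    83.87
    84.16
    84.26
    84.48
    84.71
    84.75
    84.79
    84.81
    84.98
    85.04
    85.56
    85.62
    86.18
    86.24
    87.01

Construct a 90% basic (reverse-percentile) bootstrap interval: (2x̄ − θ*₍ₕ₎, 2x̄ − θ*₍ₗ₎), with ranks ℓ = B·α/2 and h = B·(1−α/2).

Percentile endpoints at ranks 2 and 38: θ*₍2₎ = 78.59, θ*₍38₎ = 86.18.
Basic interval reflects these around x̄:
  lower = 2 × 82.71 − 86.18 = 79.24
  upper = 2 × 82.71 − 78.59 = 86.83

(79.24, 86.83)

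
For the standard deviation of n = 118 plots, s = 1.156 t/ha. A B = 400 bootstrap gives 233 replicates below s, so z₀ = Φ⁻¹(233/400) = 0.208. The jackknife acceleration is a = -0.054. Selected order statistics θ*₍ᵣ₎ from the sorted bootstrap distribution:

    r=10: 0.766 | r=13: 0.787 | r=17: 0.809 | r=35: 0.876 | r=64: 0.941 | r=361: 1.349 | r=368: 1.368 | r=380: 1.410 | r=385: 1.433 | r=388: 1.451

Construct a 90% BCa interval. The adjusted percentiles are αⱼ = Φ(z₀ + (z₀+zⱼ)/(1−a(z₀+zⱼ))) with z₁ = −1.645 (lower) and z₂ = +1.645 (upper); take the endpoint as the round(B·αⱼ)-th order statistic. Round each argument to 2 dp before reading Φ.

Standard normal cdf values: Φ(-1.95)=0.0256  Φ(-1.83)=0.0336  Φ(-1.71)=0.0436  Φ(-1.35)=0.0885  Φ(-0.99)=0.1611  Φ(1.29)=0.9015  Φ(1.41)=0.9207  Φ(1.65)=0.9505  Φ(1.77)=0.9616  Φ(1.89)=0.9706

Lower: z₀ + z₁ = 0.208 + (-1.645) = -1.437; 1 − a(z₀+z₁) = 1 − (-0.054)(-1.437) = 0.9224; argument = 0.208 + (-1.437)/0.9224 = -1.3499 → -1.35.
α₁ = Φ(-1.35) = 0.0885; rank = round(400 × 0.0885) = 35; θ*₍35₎ = 0.876.
Upper: z₀ + z₂ = 1.853; 1 − a(z₀+z₂) = 1.1001; argument = 1.8925 → 1.89; α₂ = 0.9706; rank = 388; θ*₍388₎ = 1.451.

(0.876, 1.451)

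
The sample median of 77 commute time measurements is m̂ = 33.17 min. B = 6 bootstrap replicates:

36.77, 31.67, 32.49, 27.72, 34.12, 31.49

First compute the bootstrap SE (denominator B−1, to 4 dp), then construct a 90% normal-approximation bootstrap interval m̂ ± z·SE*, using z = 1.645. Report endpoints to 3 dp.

(28.217, 38.123)

Mean of replicates = 32.3767; sum of squared deviations = 45.3235; SE* = √(45.3235/5) = 3.0108
Margin = 1.645 × 3.0108 = 4.9528
Interval: 33.17 ± 4.9528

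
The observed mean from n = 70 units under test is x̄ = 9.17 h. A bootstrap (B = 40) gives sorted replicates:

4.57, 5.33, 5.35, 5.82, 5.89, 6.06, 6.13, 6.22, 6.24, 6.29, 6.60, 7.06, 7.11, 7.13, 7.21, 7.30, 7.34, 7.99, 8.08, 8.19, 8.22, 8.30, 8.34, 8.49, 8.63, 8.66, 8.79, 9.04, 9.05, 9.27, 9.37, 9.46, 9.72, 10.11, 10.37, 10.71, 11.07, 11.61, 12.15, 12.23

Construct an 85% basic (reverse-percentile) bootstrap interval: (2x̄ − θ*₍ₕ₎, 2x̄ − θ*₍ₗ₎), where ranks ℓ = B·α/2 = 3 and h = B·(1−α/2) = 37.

(7.27, 12.99)

Percentile endpoints at ranks 3 and 37: θ*₍3₎ = 5.35, θ*₍37₎ = 11.07.
Basic interval reflects these around x̄:
  lower = 2 × 9.17 − 11.07 = 7.27
  upper = 2 × 9.17 − 5.35 = 12.99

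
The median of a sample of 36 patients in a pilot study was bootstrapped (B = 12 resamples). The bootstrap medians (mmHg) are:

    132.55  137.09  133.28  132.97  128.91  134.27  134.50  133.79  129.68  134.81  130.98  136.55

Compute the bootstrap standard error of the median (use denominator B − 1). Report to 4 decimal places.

Bootstrap SE is the standard deviation of the 12 replicate medians.
Mean of replicates: (132.55 + 137.09 + 133.28 + 132.97 + 128.91 + 134.27 + 134.50 + 133.79 + 129.68 + 134.81 + 130.98 + 136.55) / 12 = 1599.38000 / 12 = 133.28167
Sum of squared deviations: (−0.73167)² + (+3.80833)² + (−0.00167)² + (−0.31167)² + (−4.37167)² + (+0.98833)² + (+1.21833)² + (+0.50833)² + (−3.60167)² + (+1.52833)² + (−2.30167)² + (+3.26833)² = 68.25437
Variance = 68.25437 / 11 = 6.20494
SE* = √6.20494

SE* = 2.4910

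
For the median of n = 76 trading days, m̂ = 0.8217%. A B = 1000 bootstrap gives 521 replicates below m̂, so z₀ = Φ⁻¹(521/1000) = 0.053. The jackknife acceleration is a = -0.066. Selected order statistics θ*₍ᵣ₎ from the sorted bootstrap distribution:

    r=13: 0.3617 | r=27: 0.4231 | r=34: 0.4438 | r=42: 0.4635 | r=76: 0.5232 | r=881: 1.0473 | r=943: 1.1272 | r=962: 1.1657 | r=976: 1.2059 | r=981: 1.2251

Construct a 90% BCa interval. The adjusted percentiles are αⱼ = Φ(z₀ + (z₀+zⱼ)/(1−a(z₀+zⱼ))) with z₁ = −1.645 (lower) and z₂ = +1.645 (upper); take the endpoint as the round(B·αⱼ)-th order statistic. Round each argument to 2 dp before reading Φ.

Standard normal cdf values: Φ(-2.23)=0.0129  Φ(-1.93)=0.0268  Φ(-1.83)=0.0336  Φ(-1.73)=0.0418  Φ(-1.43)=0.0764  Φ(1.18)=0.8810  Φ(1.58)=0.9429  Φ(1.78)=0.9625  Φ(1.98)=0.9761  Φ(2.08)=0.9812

Lower: z₀ + z₁ = 0.053 + (-1.645) = -1.592; 1 − a(z₀+z₁) = 1 − (-0.066)(-1.592) = 0.8949; argument = 0.053 + (-1.592)/0.8949 = -1.7259 → -1.73.
α₁ = Φ(-1.73) = 0.0418; rank = round(1000 × 0.0418) = 42; θ*₍42₎ = 0.4635.
Upper: z₀ + z₂ = 1.698; 1 − a(z₀+z₂) = 1.1121; argument = 1.5799 → 1.58; α₂ = 0.9429; rank = 943; θ*₍943₎ = 1.1272.

(0.4635, 1.1272)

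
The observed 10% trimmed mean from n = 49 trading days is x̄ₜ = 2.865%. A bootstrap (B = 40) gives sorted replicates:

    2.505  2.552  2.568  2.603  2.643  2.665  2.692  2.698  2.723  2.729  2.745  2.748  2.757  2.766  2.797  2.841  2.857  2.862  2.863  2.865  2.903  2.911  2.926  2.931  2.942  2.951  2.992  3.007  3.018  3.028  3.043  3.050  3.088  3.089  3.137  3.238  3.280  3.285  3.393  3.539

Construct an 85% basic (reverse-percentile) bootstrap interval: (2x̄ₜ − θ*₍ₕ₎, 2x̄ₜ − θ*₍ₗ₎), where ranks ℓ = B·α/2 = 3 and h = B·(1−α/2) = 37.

Percentile endpoints at ranks 3 and 37: θ*₍3₎ = 2.568, θ*₍37₎ = 3.280.
Basic interval reflects these around x̄ₜ:
  lower = 2 × 2.865 − 3.280 = 2.450
  upper = 2 × 2.865 − 2.568 = 3.162

(2.450, 3.162)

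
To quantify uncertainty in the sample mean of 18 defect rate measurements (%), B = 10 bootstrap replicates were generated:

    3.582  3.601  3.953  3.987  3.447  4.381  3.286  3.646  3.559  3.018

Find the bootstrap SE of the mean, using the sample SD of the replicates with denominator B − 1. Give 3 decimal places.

Bootstrap SE is the standard deviation of the 10 replicate means.
Mean of replicates: (3.582 + 3.601 + 3.953 + 3.987 + 3.447 + 4.381 + 3.286 + 3.646 + 3.559 + 3.018) / 10 = 36.4600 / 10 = 3.6460
Sum of squared deviations: (−0.0640)² + (−0.0450)² + (+0.3070)² + (+0.3410)² + (−0.1990)² + (+0.7350)² + (−0.3600)² + (+0.0000)² + (−0.0870)² + (−0.6280)² = 1.3280
Variance = 1.3280 / 9 = 0.1476
SE* = √0.1476

SE* = 0.384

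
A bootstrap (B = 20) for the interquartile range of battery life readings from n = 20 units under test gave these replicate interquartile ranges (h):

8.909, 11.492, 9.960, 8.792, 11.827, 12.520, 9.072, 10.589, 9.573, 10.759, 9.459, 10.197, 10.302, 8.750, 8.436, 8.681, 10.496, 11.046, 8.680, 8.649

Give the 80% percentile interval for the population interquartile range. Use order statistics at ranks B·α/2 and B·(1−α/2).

(8.649, 11.492)

Sorted replicates: 8.436, 8.649, 8.680, 8.681, 8.750, 8.792, 8.909, 9.072, 9.459, 9.573, 9.960, 10.197, 10.302, 10.496, 10.589, 10.759, 11.046, 11.492, 11.827, 12.520
α = 0.20; lower rank = 20 × 0.100 = 2; upper rank = 20 × 0.900 = 18.
The 2nd smallest replicate is 8.649; the 18th is 11.492.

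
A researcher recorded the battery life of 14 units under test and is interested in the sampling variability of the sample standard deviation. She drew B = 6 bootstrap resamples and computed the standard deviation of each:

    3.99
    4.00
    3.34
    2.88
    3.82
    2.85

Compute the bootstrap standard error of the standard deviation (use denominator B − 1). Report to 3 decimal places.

Bootstrap SE is the standard deviation of the 6 replicate standard deviations.
Mean of replicates: (3.99 + 4.00 + 3.34 + 2.88 + 3.82 + 2.85) / 6 = 20.8800 / 6 = 3.4800
Sum of squared deviations: (+0.5100)² + (+0.5200)² + (−0.1400)² + (−0.6000)² + (+0.3400)² + (−0.6300)² = 1.4226
Variance = 1.4226 / 5 = 0.2845
SE* = √0.2845

SE* = 0.533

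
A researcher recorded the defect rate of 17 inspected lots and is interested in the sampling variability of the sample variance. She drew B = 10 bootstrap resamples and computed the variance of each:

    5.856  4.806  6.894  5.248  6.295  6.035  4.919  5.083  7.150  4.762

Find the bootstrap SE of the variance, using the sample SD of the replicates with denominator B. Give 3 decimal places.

SE* = 0.830

Bootstrap SE is the standard deviation of the 10 replicate variances.
Mean of replicates: (5.856 + 4.806 + 6.894 + 5.248 + 6.295 + 6.035 + 4.919 + 5.083 + 7.150 + 4.762) / 10 = 57.0480 / 10 = 5.7048
Sum of squared deviations: (+0.1512)² + (−0.8988)² + (+1.1892)² + (−0.4568)² + (+0.5902)² + (+0.3302)² + (−0.7858)² + (−0.6218)² + (+1.4452)² + (−0.9428)² = 6.8925
Variance = 6.8925 / 10 = 0.6893
SE* = √0.6893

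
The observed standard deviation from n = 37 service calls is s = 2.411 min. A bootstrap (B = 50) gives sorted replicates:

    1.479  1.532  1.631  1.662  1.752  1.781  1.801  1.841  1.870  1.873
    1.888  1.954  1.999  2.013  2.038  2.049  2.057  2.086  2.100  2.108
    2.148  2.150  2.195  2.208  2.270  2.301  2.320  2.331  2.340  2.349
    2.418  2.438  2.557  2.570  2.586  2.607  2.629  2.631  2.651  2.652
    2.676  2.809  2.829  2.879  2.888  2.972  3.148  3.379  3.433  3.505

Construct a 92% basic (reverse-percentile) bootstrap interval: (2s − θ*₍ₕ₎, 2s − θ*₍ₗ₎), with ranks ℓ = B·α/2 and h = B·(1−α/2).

Percentile endpoints at ranks 2 and 48: θ*₍2₎ = 1.532, θ*₍48₎ = 3.379.
Basic interval reflects these around s:
  lower = 2 × 2.411 − 3.379 = 1.443
  upper = 2 × 2.411 − 1.532 = 3.290

(1.443, 3.290)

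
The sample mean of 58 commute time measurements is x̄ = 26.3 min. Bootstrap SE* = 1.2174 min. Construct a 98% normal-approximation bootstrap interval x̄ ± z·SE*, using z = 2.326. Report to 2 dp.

(23.47, 29.13)

Margin = 2.326 × 1.2174 = 2.832
Interval: 26.3 ± 2.832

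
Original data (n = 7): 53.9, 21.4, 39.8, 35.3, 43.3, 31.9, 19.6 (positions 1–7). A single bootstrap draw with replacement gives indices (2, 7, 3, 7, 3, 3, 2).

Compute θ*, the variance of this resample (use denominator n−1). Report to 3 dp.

θ* = 106.966

Resample values: 21.4, 19.6, 39.8, 19.6, 39.8, 39.8, 21.4.
Mean = 28.7714; sum of squared deviations = 641.7943
s² = 641.7943 / 6 = 106.9657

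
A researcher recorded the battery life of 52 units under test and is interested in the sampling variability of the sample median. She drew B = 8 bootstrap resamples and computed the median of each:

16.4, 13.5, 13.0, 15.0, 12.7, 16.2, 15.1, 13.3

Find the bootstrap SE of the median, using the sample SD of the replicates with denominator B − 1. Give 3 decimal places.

SE* = 1.462

Bootstrap SE is the standard deviation of the 8 replicate medians.
Mean of replicates: (16.4 + 13.5 + 13.0 + 15.0 + 12.7 + 16.2 + 15.1 + 13.3) / 8 = 115.2000 / 8 = 14.4000
Sum of squared deviations: (+2.0000)² + (−0.9000)² + (−1.4000)² + (+0.6000)² + (−1.7000)² + (+1.8000)² + (+0.7000)² + (−1.1000)² = 14.9600
Variance = 14.9600 / 7 = 2.1371
SE* = √2.1371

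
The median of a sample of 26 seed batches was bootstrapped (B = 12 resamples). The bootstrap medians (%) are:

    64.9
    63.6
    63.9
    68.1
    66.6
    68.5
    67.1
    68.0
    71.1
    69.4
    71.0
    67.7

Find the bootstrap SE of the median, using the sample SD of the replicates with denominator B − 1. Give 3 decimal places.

Bootstrap SE is the standard deviation of the 12 replicate medians.
Mean of replicates: (64.9 + 63.6 + 63.9 + 68.1 + 66.6 + 68.5 + 67.1 + 68.0 + 71.1 + 69.4 + 71.0 + 67.7) / 12 = 809.9000 / 12 = 67.4917
Sum of squared deviations: (−2.5917)² + (−3.8917)² + (−3.5917)² + (+0.6083)² + (−0.8917)² + (+1.0083)² + (−0.3917)² + (+0.5083)² + (+3.6083)² + (+1.9083)² + (+3.5083)² + (+0.2083)² = 66.3692
Variance = 66.3692 / 11 = 6.0336
SE* = √6.0336

SE* = 2.456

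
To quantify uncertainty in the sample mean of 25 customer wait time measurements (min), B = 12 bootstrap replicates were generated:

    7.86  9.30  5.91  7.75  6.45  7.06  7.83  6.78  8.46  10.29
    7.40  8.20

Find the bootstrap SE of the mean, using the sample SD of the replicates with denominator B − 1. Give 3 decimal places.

Bootstrap SE is the standard deviation of the 12 replicate means.
Mean of replicates: (7.86 + 9.30 + 5.91 + 7.75 + 6.45 + 7.06 + 7.83 + 6.78 + 8.46 + 10.29 + 7.40 + 8.20) / 12 = 93.2900 / 12 = 7.7742
Sum of squared deviations: (+0.0858)² + (+1.5258)² + (−1.8642)² + (−0.0242)² + (−1.3242)² + (−0.7142)² + (+0.0558)² + (−0.9942)² + (+0.6858)² + (+2.5158)² + (−0.3742)² + (+0.4258)² = 16.1873
Variance = 16.1873 / 11 = 1.4716
SE* = √1.4716

SE* = 1.213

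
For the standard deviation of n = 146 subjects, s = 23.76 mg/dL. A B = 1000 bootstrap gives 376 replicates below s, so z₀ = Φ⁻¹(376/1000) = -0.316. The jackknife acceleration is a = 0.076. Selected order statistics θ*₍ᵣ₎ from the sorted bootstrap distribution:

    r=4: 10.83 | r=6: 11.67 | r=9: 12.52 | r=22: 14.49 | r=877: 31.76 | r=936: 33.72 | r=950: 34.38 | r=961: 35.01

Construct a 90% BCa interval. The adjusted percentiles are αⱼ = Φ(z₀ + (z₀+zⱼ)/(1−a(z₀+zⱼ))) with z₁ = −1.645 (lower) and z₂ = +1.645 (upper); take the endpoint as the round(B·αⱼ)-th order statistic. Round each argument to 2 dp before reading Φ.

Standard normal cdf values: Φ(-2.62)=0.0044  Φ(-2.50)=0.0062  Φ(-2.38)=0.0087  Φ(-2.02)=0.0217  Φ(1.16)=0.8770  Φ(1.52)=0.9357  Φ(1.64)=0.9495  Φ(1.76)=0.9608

Lower: z₀ + z₁ = -0.316 + (-1.645) = -1.961; 1 − a(z₀+z₁) = 1 − (0.076)(-1.961) = 1.1490; argument = -0.316 + (-1.961)/1.1490 = -2.0226 → -2.02.
α₁ = Φ(-2.02) = 0.0217; rank = round(1000 × 0.0217) = 22; θ*₍22₎ = 14.49.
Upper: z₀ + z₂ = 1.329; 1 − a(z₀+z₂) = 0.8990; argument = 1.1623 → 1.16; α₂ = 0.8770; rank = 877; θ*₍877₎ = 31.76.

(14.49, 31.76)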